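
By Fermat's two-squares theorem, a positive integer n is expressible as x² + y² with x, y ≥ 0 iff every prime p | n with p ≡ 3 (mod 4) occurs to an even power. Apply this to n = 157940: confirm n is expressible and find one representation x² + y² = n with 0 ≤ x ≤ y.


Step 1: Factor n = 157940 = 2^2 · 5 · 53 · 149.
Step 2: Check the mod-4 condition on each prime factor: 2 = 2 (special); 5 ≡ 1 (mod 4), exponent 1; 53 ≡ 1 (mod 4), exponent 1; 149 ≡ 1 (mod 4), exponent 1.
All primes ≡ 3 (mod 4) appear to even exponent (or don't appear), so by the two-squares theorem n IS expressible as a sum of two squares.
Step 3: Build a representation. Group n = k² · m with k = 2 and m = 5 · 53 · 149 = 39485 (a product of primes ≡ 1 (mod 4)); a representation of m scales to one of n via (k·x)² + (k·y)² = k²(x² + y²). Each prime p ≡ 1 (mod 4) is itself a sum of two squares; find a² by testing p − a² for a perfect square:
  5: 5 − 1² = 4 = 2² ⇒ 5 = 1² + 2².
  53: 53 − 1² = 52, 53 − 2² = 49 = 7² ⇒ 53 = 2² + 7².
  149: 149 − 1² = 148, 149 − 2² = 145, 149 − 3² = 140, 149 − 4² = 133, 149 − 5² = 124, 149 − 6² = 113, 149 − 7² = 100 = 10² ⇒ 149 = 7² + 10².
  Combine using the Brahmagupta–Fibonacci identity (a² + b²)(c² + d²) = (ac − bd)² + (ad + bc)² = (ac + bd)² + (ad − bc)²:
  5 · 53 = 265: from (1² + 2²)(2² + 7²), take (1·2 − 2·7, 1·7 + 2·2) = (2 − 14, 7 + 4) = (-12, 11); dropping signs (only squares matter) gives (12, 11); check 12² + 11² = 144 + 121 = 265 ✓.
  265 · 149 = 39485: from (12² + 11²)(7² + 10²), take (12·7 − 11·10, 12·10 + 11·7) = (84 − 110, 120 + 77) = (-26, 197); dropping signs (only squares matter) gives (26, 197); check 26² + 197² = 676 + 38809 = 39485 ✓.
  Scale by k = 2: (2·26, 2·197) = (52, 394).
Step 4: Order so x ≤ y and verify: 52² + 394² = 2704 + 155236 = 157940 = n. ✓

n = 157940 = 52² + 394² (one valid representation with x ≤ y).


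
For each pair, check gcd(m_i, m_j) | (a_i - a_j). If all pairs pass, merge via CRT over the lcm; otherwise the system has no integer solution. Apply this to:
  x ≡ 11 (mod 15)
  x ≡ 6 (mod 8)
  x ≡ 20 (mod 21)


Moduli 15, 8, 21 are not pairwise coprime, so CRT works modulo lcm(m_i) when all pairwise compatibility conditions hold.
Pairwise compatibility: gcd(m_i, m_j) must divide a_i - a_j for every pair.
Merge one congruence at a time:
  Start: x ≡ 11 (mod 15).
  Combine with x ≡ 6 (mod 8): gcd(15, 8) = 1; 6 - 11 = -5, which IS divisible by 1, so compatible.
    Write x = 11 + 15·t and substitute into x ≡ 6 (mod 8): 15·t ≡ 6 − 11 = -5 (mod 8).
    Reduce coefficients mod 8: 7·t ≡ 3 (mod 8).
    The inverse of 7 mod 8 is 7 (since 7·7 = 49 = 6·8 + 1), so t ≡ 7·3 = 21 ≡ 5 (mod 8).
    Then x = 11 + 15·5 = 86, valid modulo lcm(15, 8) = 120: x ≡ 86 (mod 120).
  Combine with x ≡ 20 (mod 21): gcd(120, 21) = 3; 20 - 86 = -66, which IS divisible by 3, so compatible.
    Write x = 86 + 120·t and substitute into x ≡ 20 (mod 21): 120·t ≡ 20 − 86 = -66 (mod 21).
    Divide the congruence (and modulus) by g = 3: 40·t ≡ -22 (mod 7).
    Reduce coefficients mod 7: 5·t ≡ 6 (mod 7).
    The inverse of 5 mod 7 is 3 (since 5·3 = 15 = 2·7 + 1), so t ≡ 3·6 = 18 ≡ 4 (mod 7).
    Then x = 86 + 120·4 = 566, valid modulo lcm(120, 21) = 840: x ≡ 566 (mod 840).
Verify: 566 mod 15 = 11, 566 mod 8 = 6, 566 mod 21 = 20.

x ≡ 566 (mod 840).


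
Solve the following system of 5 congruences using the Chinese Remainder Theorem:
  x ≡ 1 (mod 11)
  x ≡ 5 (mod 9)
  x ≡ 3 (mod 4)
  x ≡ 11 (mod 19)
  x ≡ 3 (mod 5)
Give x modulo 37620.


Product of moduli M = 11 · 9 · 4 · 19 · 5 = 37620.
Merge one congruence at a time:
  Start: x ≡ 1 (mod 11).
  Combine with x ≡ 5 (mod 9); new modulus lcm = 99.
    Write x = 1 + 11·t and substitute into x ≡ 5 (mod 9): 11·t ≡ 5 − 1 = 4 (mod 9).
    Reduce coefficients mod 9: 2·t ≡ 4 (mod 9).
    The inverse of 2 mod 9 is 5 (since 2·5 = 10 = 1·9 + 1), so t ≡ 5·4 = 20 ≡ 2 (mod 9).
    Then x = 1 + 11·2 = 23, valid modulo lcm(11, 9) = 99: x ≡ 23 (mod 99).
  Combine with x ≡ 3 (mod 4); new modulus lcm = 396.
    Write x = 23 + 99·t and substitute into x ≡ 3 (mod 4): 99·t ≡ 3 − 23 = -20 (mod 4).
    Reduce coefficients mod 4: 3·t ≡ 0 (mod 4).
    The inverse of 3 mod 4 is 3 (since 3·3 = 9 = 2·4 + 1), so t ≡ 3·0 = 0 ≡ 0 (mod 4).
    Then x = 23 + 99·0 = 23, valid modulo lcm(99, 4) = 396: x ≡ 23 (mod 396).
  Combine with x ≡ 11 (mod 19); new modulus lcm = 7524.
    Write x = 23 + 396·t and substitute into x ≡ 11 (mod 19): 396·t ≡ 11 − 23 = -12 (mod 19).
    Reduce coefficients mod 19: 16·t ≡ 7 (mod 19).
    The inverse of 16 mod 19 is 6 (since 16·6 = 96 = 5·19 + 1), so t ≡ 6·7 = 42 ≡ 4 (mod 19).
    Then x = 23 + 396·4 = 1607, valid modulo lcm(396, 19) = 7524: x ≡ 1607 (mod 7524).
  Combine with x ≡ 3 (mod 5); new modulus lcm = 37620.
    Write x = 1607 + 7524·t and substitute into x ≡ 3 (mod 5): 7524·t ≡ 3 − 1607 = -1604 (mod 5).
    Reduce coefficients mod 5: 4·t ≡ 1 (mod 5).
    The inverse of 4 mod 5 is 4 (since 4·4 = 16 = 3·5 + 1), so t ≡ 4·1 = 4 ≡ 4 (mod 5).
    Then x = 1607 + 7524·4 = 31703, valid modulo lcm(7524, 5) = 37620: x ≡ 31703 (mod 37620).
Verify against each original: 31703 mod 11 = 1, 31703 mod 9 = 5, 31703 mod 4 = 3, 31703 mod 19 = 11, 31703 mod 5 = 3.

x ≡ 31703 (mod 37620).


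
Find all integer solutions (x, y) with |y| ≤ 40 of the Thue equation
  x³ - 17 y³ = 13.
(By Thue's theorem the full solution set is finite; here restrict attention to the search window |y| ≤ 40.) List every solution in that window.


The equation is x³ - 17y³ = 13. For fixed y, x³ = 17·y³ + 13, so a solution requires the RHS to be a perfect cube.
Strategy: iterate y from -40 to 40, compute RHS = 17·y³ + 13, and check whether it is a (positive or negative) perfect cube.
Check small values of y:
  y = 0: RHS = 13 is not a perfect cube.
  y = 1: RHS = 30 is not a perfect cube.
  y = -1: RHS = -4 is not a perfect cube.
  y = 2: RHS = 149 is not a perfect cube.
  y = -2: RHS = -123 is not a perfect cube.
  y = 3: RHS = 472 is not a perfect cube.
  y = -3: RHS = -446 is not a perfect cube.
Continuing the search up to |y| = 40 finds no solutions either.
No (x, y) in the scanned range satisfies the equation.

No integer solutions with |y| ≤ 40.


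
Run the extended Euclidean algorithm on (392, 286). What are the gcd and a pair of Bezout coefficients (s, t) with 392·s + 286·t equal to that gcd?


Euclidean algorithm on (392, 286) — divide until remainder is 0:
  392 = 1 · 286 + 106
  286 = 2 · 106 + 74
  106 = 1 · 74 + 32
  74 = 2 · 32 + 10
  32 = 3 · 10 + 2
  10 = 5 · 2 + 0
gcd(392, 286) = 2.
Track Bezout coefficients alongside the remainders: start with r₀ = 392 = a·1 + b·0 (s = 1, t = 0) and r₁ = 286 = a·0 + b·1 (s = 0, t = 1); each new remainder r_{k+1} = r_{k-1} − q_k·r_k inherits s_{k+1} = s_{k-1} − q_k·s_k, t_{k+1} = t_{k-1} − q_k·t_k, so r_k = a·s_k + b·t_k at every step:
  q = 1: r = 106, s = 1 − 1·0 = 1, t = 0 − 1·1 = -1  (check: 392·1 + 286·(-1) = 106)
  q = 2: r = 74, s = 0 − 2·1 = -2, t = 1 − 2·(-1) = 3  (check: 392·(-2) + 286·3 = 74)
  q = 1: r = 32, s = 1 − 1·(-2) = 3, t = -1 − 1·3 = -4  (check: 392·3 + 286·(-4) = 32)
  q = 2: r = 10, s = -2 − 2·3 = -8, t = 3 − 2·(-4) = 11  (check: 392·(-8) + 286·11 = 10)
  q = 3: r = 2, s = 3 − 3·(-8) = 27, t = -4 − 3·11 = -37  (check: 392·27 + 286·(-37) = 2)
The row with r = 2 (the gcd) gives the Bezout coefficients s = 27, t = -37.
Result: 392 · (27) + 286 · (-37) = 2.

gcd(392, 286) = 2; s = 27, t = -37 (check: 392·27 + 286·(-37) = 2).


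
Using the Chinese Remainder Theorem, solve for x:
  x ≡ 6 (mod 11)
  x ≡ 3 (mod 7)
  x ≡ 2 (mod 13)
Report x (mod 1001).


Moduli 11, 7, 13 are pairwise coprime; by CRT there is a unique solution modulo M = 11 · 7 · 13 = 1001.
Solve pairwise, accumulating the modulus:
  Start with x ≡ 6 (mod 11).
  Combine with x ≡ 3 (mod 7): since gcd(11, 7) = 1, we get a unique residue mod 77.
    Write x = 6 + 11·t and substitute into x ≡ 3 (mod 7): 11·t ≡ 3 − 6 = -3 (mod 7).
    Reduce coefficients mod 7: 4·t ≡ 4 (mod 7).
    The inverse of 4 mod 7 is 2 (since 4·2 = 8 = 1·7 + 1), so t ≡ 2·4 = 8 ≡ 1 (mod 7).
    Then x = 6 + 11·1 = 17, valid modulo lcm(11, 7) = 77: x ≡ 17 (mod 77).
  Combine with x ≡ 2 (mod 13): since gcd(77, 13) = 1, we get a unique residue mod 1001.
    Write x = 17 + 77·t and substitute into x ≡ 2 (mod 13): 77·t ≡ 2 − 17 = -15 (mod 13).
    Reduce coefficients mod 13: 12·t ≡ 11 (mod 13).
    The inverse of 12 mod 13 is 12 (since 12·12 = 144 = 11·13 + 1), so t ≡ 12·11 = 132 ≡ 2 (mod 13).
    Then x = 17 + 77·2 = 171, valid modulo lcm(77, 13) = 1001: x ≡ 171 (mod 1001).
Verify: 171 mod 11 = 6 ✓, 171 mod 7 = 3 ✓, 171 mod 13 = 2 ✓.

x ≡ 171 (mod 1001).


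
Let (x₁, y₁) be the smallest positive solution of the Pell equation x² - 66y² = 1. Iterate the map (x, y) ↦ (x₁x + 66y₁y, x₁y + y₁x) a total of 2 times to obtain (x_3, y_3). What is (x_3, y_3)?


Step 1: Find the fundamental solution (x₁, y₁) of x² - 66y² = 1.
  Expand √66 as a continued fraction. a₀ = ⌊√66⌋ = 8; iterate m_{k+1} = d_k·a_k − m_k, d_{k+1} = (66 − m_{k+1}²)/d_k, a_{k+1} = ⌊(a₀ + m_{k+1})/d_{k+1}⌋ (starting m₀ = 0, d₀ = 1), with convergents p_k = a_k·p_{k-1} + p_{k-2}, q_k = a_k·q_{k-1} + q_{k-2} (p₋₁ = 1, q₋₁ = 0):
  k = 0: a₀ = 8; p₀/q₀ = 8/1; p₀² − 66·q₀² = 64 − 66 = -2.
  k = 1: m = 8, d = 2, a = ⌊(8 + 8)/2⌋ = 8; p/q = (8·8 + 1)/(8·1 + 0) = 65/8; p² − 66·q² = 4225 − 4224 = 1.
  The first convergent with p² − 66·q² = 1 gives the fundamental solution (x₁, y₁) = (65, 8).
Step 2: Apply the recurrence (x_{n+1}, y_{n+1}) = (x₁x_n + 66y₁y_n, x₁y_n + y₁x_n) repeatedly.
  From (x_1, y_1) = (65, 8): x_2 = 65·65 + 66·8·8 = 8449; y_2 = 65·8 + 8·65 = 1040.
  From (x_2, y_2) = (8449, 1040): x_3 = 65·8449 + 66·8·1040 = 1098305; y_3 = 65·1040 + 8·8449 = 135192.
Step 3: Verify x_3² - 66·y_3² = 1206273873025 - 1206273873024 = 1 (should be 1). ✓

(x_1, y_1) = (65, 8); (x_3, y_3) = (1098305, 135192).


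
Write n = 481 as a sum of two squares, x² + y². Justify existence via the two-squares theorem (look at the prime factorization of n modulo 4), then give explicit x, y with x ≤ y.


Step 1: Factor n = 481 = 13 · 37.
Step 2: Check the mod-4 condition on each prime factor: 13 ≡ 1 (mod 4), exponent 1; 37 ≡ 1 (mod 4), exponent 1.
All primes ≡ 3 (mod 4) appear to even exponent (or don't appear), so by the two-squares theorem n IS expressible as a sum of two squares.
Step 3: Build a representation. Here n = 13 · 37 is a product of primes ≡ 1 (mod 4). Each prime p ≡ 1 (mod 4) is itself a sum of two squares; find a² by testing p − a² for a perfect square:
  13: 13 − 1² = 12, 13 − 2² = 9 = 3² ⇒ 13 = 2² + 3².
  37: 37 − 1² = 36 = 6² ⇒ 37 = 1² + 6².
  Combine using the Brahmagupta–Fibonacci identity (a² + b²)(c² + d²) = (ac − bd)² + (ad + bc)² = (ac + bd)² + (ad − bc)²:
  13 · 37 = 481: from (2² + 3²)(1² + 6²), take (2·1 − 3·6, 2·6 + 3·1) = (2 − 18, 12 + 3) = (-16, 15); dropping signs (only squares matter) gives (16, 15); check 16² + 15² = 256 + 225 = 481 ✓.
Step 4: Order so x ≤ y and verify: 15² + 16² = 225 + 256 = 481 = n. ✓

n = 481 = 15² + 16² (one valid representation with x ≤ y).


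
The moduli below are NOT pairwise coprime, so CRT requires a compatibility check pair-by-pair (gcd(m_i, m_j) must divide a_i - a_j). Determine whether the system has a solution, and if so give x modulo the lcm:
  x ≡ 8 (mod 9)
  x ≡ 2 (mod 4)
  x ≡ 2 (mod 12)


Moduli 9, 4, 12 are not pairwise coprime, so CRT works modulo lcm(m_i) when all pairwise compatibility conditions hold.
Pairwise compatibility: gcd(m_i, m_j) must divide a_i - a_j for every pair.
Merge one congruence at a time:
  Start: x ≡ 8 (mod 9).
  Combine with x ≡ 2 (mod 4): gcd(9, 4) = 1; 2 - 8 = -6, which IS divisible by 1, so compatible.
    Write x = 8 + 9·t and substitute into x ≡ 2 (mod 4): 9·t ≡ 2 − 8 = -6 (mod 4).
    Reduce coefficients mod 4: 1·t ≡ 2 (mod 4).
    So t ≡ 2 (mod 4).
    Then x = 8 + 9·2 = 26, valid modulo lcm(9, 4) = 36: x ≡ 26 (mod 36).
  Combine with x ≡ 2 (mod 12): gcd(36, 12) = 12; 2 - 26 = -24, which IS divisible by 12, so compatible.
    Write x = 26 + 36·t and substitute into x ≡ 2 (mod 12): 36·t ≡ 2 − 26 = -24 (mod 12).
    Divide the congruence (and modulus) by g = 12: 3·t ≡ -2 (mod 1).
    Modulo 1 every t works; take t = 0.
    Then x = 26 + 36·0 = 26, valid modulo lcm(36, 12) = 36: x ≡ 26 (mod 36).
Verify: 26 mod 9 = 8, 26 mod 4 = 2, 26 mod 12 = 2.

x ≡ 26 (mod 36).


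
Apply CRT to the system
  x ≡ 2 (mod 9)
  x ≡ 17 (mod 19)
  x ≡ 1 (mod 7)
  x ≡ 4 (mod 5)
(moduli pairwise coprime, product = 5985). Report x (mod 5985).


Product of moduli M = 9 · 19 · 7 · 5 = 5985.
Merge one congruence at a time:
  Start: x ≡ 2 (mod 9).
  Combine with x ≡ 17 (mod 19); new modulus lcm = 171.
    Write x = 2 + 9·t and substitute into x ≡ 17 (mod 19): 9·t ≡ 17 − 2 = 15 (mod 19).
    The inverse of 9 mod 19 is 17 (since 9·17 = 153 = 8·19 + 1), so t ≡ 17·15 = 255 ≡ 8 (mod 19).
    Then x = 2 + 9·8 = 74, valid modulo lcm(9, 19) = 171: x ≡ 74 (mod 171).
  Combine with x ≡ 1 (mod 7); new modulus lcm = 1197.
    Write x = 74 + 171·t and substitute into x ≡ 1 (mod 7): 171·t ≡ 1 − 74 = -73 (mod 7).
    Reduce coefficients mod 7: 3·t ≡ 4 (mod 7).
    The inverse of 3 mod 7 is 5 (since 3·5 = 15 = 2·7 + 1), so t ≡ 5·4 = 20 ≡ 6 (mod 7).
    Then x = 74 + 171·6 = 1100, valid modulo lcm(171, 7) = 1197: x ≡ 1100 (mod 1197).
  Combine with x ≡ 4 (mod 5); new modulus lcm = 5985.
    Write x = 1100 + 1197·t and substitute into x ≡ 4 (mod 5): 1197·t ≡ 4 − 1100 = -1096 (mod 5).
    Reduce coefficients mod 5: 2·t ≡ 4 (mod 5).
    The inverse of 2 mod 5 is 3 (since 2·3 = 6 = 1·5 + 1), so t ≡ 3·4 = 12 ≡ 2 (mod 5).
    Then x = 1100 + 1197·2 = 3494, valid modulo lcm(1197, 5) = 5985: x ≡ 3494 (mod 5985).
Verify against each original: 3494 mod 9 = 2, 3494 mod 19 = 17, 3494 mod 7 = 1, 3494 mod 5 = 4.

x ≡ 3494 (mod 5985).


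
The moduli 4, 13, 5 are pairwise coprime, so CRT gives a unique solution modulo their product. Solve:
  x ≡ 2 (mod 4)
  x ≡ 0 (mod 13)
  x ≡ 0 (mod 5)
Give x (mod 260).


Moduli 4, 13, 5 are pairwise coprime; by CRT there is a unique solution modulo M = 4 · 13 · 5 = 260.
Solve pairwise, accumulating the modulus:
  Start with x ≡ 2 (mod 4).
  Combine with x ≡ 0 (mod 13): since gcd(4, 13) = 1, we get a unique residue mod 52.
    Write x = 2 + 4·t and substitute into x ≡ 0 (mod 13): 4·t ≡ 0 − 2 = -2 (mod 13).
    Reduce coefficients mod 13: 4·t ≡ 11 (mod 13).
    The inverse of 4 mod 13 is 10 (since 4·10 = 40 = 3·13 + 1), so t ≡ 10·11 = 110 ≡ 6 (mod 13).
    Then x = 2 + 4·6 = 26, valid modulo lcm(4, 13) = 52: x ≡ 26 (mod 52).
  Combine with x ≡ 0 (mod 5): since gcd(52, 5) = 1, we get a unique residue mod 260.
    Write x = 26 + 52·t and substitute into x ≡ 0 (mod 5): 52·t ≡ 0 − 26 = -26 (mod 5).
    Reduce coefficients mod 5: 2·t ≡ 4 (mod 5).
    The inverse of 2 mod 5 is 3 (since 2·3 = 6 = 1·5 + 1), so t ≡ 3·4 = 12 ≡ 2 (mod 5).
    Then x = 26 + 52·2 = 130, valid modulo lcm(52, 5) = 260: x ≡ 130 (mod 260).
Verify: 130 mod 4 = 2 ✓, 130 mod 13 = 0 ✓, 130 mod 5 = 0 ✓.

x ≡ 130 (mod 260).


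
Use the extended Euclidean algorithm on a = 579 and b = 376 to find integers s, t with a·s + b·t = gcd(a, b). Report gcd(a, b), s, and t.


Euclidean algorithm on (579, 376) — divide until remainder is 0:
  579 = 1 · 376 + 203
  376 = 1 · 203 + 173
  203 = 1 · 173 + 30
  173 = 5 · 30 + 23
  30 = 1 · 23 + 7
  23 = 3 · 7 + 2
  7 = 3 · 2 + 1
  2 = 2 · 1 + 0
gcd(579, 376) = 1.
Track Bezout coefficients alongside the remainders: start with r₀ = 579 = a·1 + b·0 (s = 1, t = 0) and r₁ = 376 = a·0 + b·1 (s = 0, t = 1); each new remainder r_{k+1} = r_{k-1} − q_k·r_k inherits s_{k+1} = s_{k-1} − q_k·s_k, t_{k+1} = t_{k-1} − q_k·t_k, so r_k = a·s_k + b·t_k at every step:
  q = 1: r = 203, s = 1 − 1·0 = 1, t = 0 − 1·1 = -1  (check: 579·1 + 376·(-1) = 203)
  q = 1: r = 173, s = 0 − 1·1 = -1, t = 1 − 1·(-1) = 2  (check: 579·(-1) + 376·2 = 173)
  q = 1: r = 30, s = 1 − 1·(-1) = 2, t = -1 − 1·2 = -3  (check: 579·2 + 376·(-3) = 30)
  q = 5: r = 23, s = -1 − 5·2 = -11, t = 2 − 5·(-3) = 17  (check: 579·(-11) + 376·17 = 23)
  q = 1: r = 7, s = 2 − 1·(-11) = 13, t = -3 − 1·17 = -20  (check: 579·13 + 376·(-20) = 7)
  q = 3: r = 2, s = -11 − 3·13 = -50, t = 17 − 3·(-20) = 77  (check: 579·(-50) + 376·77 = 2)
  q = 3: r = 1, s = 13 − 3·(-50) = 163, t = -20 − 3·77 = -251  (check: 579·163 + 376·(-251) = 1)
The row with r = 1 (the gcd) gives the Bezout coefficients s = 163, t = -251.
Result: 579 · (163) + 376 · (-251) = 1.

gcd(579, 376) = 1; s = 163, t = -251 (check: 579·163 + 376·(-251) = 1).


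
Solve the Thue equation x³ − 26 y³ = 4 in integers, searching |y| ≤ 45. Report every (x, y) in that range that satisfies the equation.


The equation is x³ - 26y³ = 4. For fixed y, x³ = 26·y³ + 4, so a solution requires the RHS to be a perfect cube.
Strategy: iterate y from -45 to 45, compute RHS = 26·y³ + 4, and check whether it is a (positive or negative) perfect cube.
Check small values of y:
  y = 0: RHS = 4 is not a perfect cube.
  y = 1: RHS = 30 is not a perfect cube.
  y = -1: RHS = -22 is not a perfect cube.
  y = 2: RHS = 212 is not a perfect cube.
  y = -2: RHS = -204 is not a perfect cube.
  y = 3: RHS = 706 is not a perfect cube.
  y = -3: RHS = -698 is not a perfect cube.
Continuing the search up to |y| = 45 finds no solutions either.
No (x, y) in the scanned range satisfies the equation.

No integer solutions with |y| ≤ 45.


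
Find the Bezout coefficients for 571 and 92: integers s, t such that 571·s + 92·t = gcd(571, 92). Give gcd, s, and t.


Euclidean algorithm on (571, 92) — divide until remainder is 0:
  571 = 6 · 92 + 19
  92 = 4 · 19 + 16
  19 = 1 · 16 + 3
  16 = 5 · 3 + 1
  3 = 3 · 1 + 0
gcd(571, 92) = 1.
Track Bezout coefficients alongside the remainders: start with r₀ = 571 = a·1 + b·0 (s = 1, t = 0) and r₁ = 92 = a·0 + b·1 (s = 0, t = 1); each new remainder r_{k+1} = r_{k-1} − q_k·r_k inherits s_{k+1} = s_{k-1} − q_k·s_k, t_{k+1} = t_{k-1} − q_k·t_k, so r_k = a·s_k + b·t_k at every step:
  q = 6: r = 19, s = 1 − 6·0 = 1, t = 0 − 6·1 = -6  (check: 571·1 + 92·(-6) = 19)
  q = 4: r = 16, s = 0 − 4·1 = -4, t = 1 − 4·(-6) = 25  (check: 571·(-4) + 92·25 = 16)
  q = 1: r = 3, s = 1 − 1·(-4) = 5, t = -6 − 1·25 = -31  (check: 571·5 + 92·(-31) = 3)
  q = 5: r = 1, s = -4 − 5·5 = -29, t = 25 − 5·(-31) = 180  (check: 571·(-29) + 92·180 = 1)
The row with r = 1 (the gcd) gives the Bezout coefficients s = -29, t = 180.
Result: 571 · (-29) + 92 · (180) = 1.

gcd(571, 92) = 1; s = -29, t = 180 (check: 571·(-29) + 92·180 = 1).


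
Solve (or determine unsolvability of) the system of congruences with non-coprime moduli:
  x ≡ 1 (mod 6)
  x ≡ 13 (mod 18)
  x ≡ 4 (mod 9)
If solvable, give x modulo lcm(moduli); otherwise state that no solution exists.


Moduli 6, 18, 9 are not pairwise coprime, so CRT works modulo lcm(m_i) when all pairwise compatibility conditions hold.
Pairwise compatibility: gcd(m_i, m_j) must divide a_i - a_j for every pair.
Merge one congruence at a time:
  Start: x ≡ 1 (mod 6).
  Combine with x ≡ 13 (mod 18): gcd(6, 18) = 6; 13 - 1 = 12, which IS divisible by 6, so compatible.
    Write x = 1 + 6·t and substitute into x ≡ 13 (mod 18): 6·t ≡ 13 − 1 = 12 (mod 18).
    Divide the congruence (and modulus) by g = 6: 1·t ≡ 2 (mod 3).
    So t ≡ 2 (mod 3).
    Then x = 1 + 6·2 = 13, valid modulo lcm(6, 18) = 18: x ≡ 13 (mod 18).
  Combine with x ≡ 4 (mod 9): gcd(18, 9) = 9; 4 - 13 = -9, which IS divisible by 9, so compatible.
    Write x = 13 + 18·t and substitute into x ≡ 4 (mod 9): 18·t ≡ 4 − 13 = -9 (mod 9).
    Divide the congruence (and modulus) by g = 9: 2·t ≡ -1 (mod 1).
    Modulo 1 every t works; take t = 0.
    Then x = 13 + 18·0 = 13, valid modulo lcm(18, 9) = 18: x ≡ 13 (mod 18).
Verify: 13 mod 6 = 1, 13 mod 18 = 13, 13 mod 9 = 4.

x ≡ 13 (mod 18).


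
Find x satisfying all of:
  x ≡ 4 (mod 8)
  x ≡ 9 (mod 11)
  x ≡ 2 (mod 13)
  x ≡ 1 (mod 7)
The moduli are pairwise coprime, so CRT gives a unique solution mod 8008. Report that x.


Product of moduli M = 8 · 11 · 13 · 7 = 8008.
Merge one congruence at a time:
  Start: x ≡ 4 (mod 8).
  Combine with x ≡ 9 (mod 11); new modulus lcm = 88.
    Write x = 4 + 8·t and substitute into x ≡ 9 (mod 11): 8·t ≡ 9 − 4 = 5 (mod 11).
    The inverse of 8 mod 11 is 7 (since 8·7 = 56 = 5·11 + 1), so t ≡ 7·5 = 35 ≡ 2 (mod 11).
    Then x = 4 + 8·2 = 20, valid modulo lcm(8, 11) = 88: x ≡ 20 (mod 88).
  Combine with x ≡ 2 (mod 13); new modulus lcm = 1144.
    Write x = 20 + 88·t and substitute into x ≡ 2 (mod 13): 88·t ≡ 2 − 20 = -18 (mod 13).
    Reduce coefficients mod 13: 10·t ≡ 8 (mod 13).
    The inverse of 10 mod 13 is 4 (since 10·4 = 40 = 3·13 + 1), so t ≡ 4·8 = 32 ≡ 6 (mod 13).
    Then x = 20 + 88·6 = 548, valid modulo lcm(88, 13) = 1144: x ≡ 548 (mod 1144).
  Combine with x ≡ 1 (mod 7); new modulus lcm = 8008.
    Write x = 548 + 1144·t and substitute into x ≡ 1 (mod 7): 1144·t ≡ 1 − 548 = -547 (mod 7).
    Reduce coefficients mod 7: 3·t ≡ 6 (mod 7).
    The inverse of 3 mod 7 is 5 (since 3·5 = 15 = 2·7 + 1), so t ≡ 5·6 = 30 ≡ 2 (mod 7).
    Then x = 548 + 1144·2 = 2836, valid modulo lcm(1144, 7) = 8008: x ≡ 2836 (mod 8008).
Verify against each original: 2836 mod 8 = 4, 2836 mod 11 = 9, 2836 mod 13 = 2, 2836 mod 7 = 1.

x ≡ 2836 (mod 8008).


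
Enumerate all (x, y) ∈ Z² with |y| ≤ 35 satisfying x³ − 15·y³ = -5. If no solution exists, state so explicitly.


The equation is x³ - 15y³ = -5. For fixed y, x³ = 15·y³ − 5, so a solution requires the RHS to be a perfect cube.
Strategy: iterate y from -35 to 35, compute RHS = 15·y³ − 5, and check whether it is a (positive or negative) perfect cube.
Check small values of y:
  y = 0: RHS = -5 is not a perfect cube.
  y = 1: RHS = 10 is not a perfect cube.
  y = -1: RHS = -20 is not a perfect cube.
  y = 2: RHS = 115 is not a perfect cube.
  y = -2: RHS = -125 = (-5)³ ⇒ x = -5 works.
  y = 3: RHS = 400 is not a perfect cube.
  y = -3: RHS = -410 is not a perfect cube.
Continuing the search up to |y| = 35 finds no further solutions beyond those listed.
Collected solutions: (-5, -2).

Solutions (with |y| ≤ 35): (-5, -2).


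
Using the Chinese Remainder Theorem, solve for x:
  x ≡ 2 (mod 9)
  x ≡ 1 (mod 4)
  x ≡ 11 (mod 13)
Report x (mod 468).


Moduli 9, 4, 13 are pairwise coprime; by CRT there is a unique solution modulo M = 9 · 4 · 13 = 468.
Solve pairwise, accumulating the modulus:
  Start with x ≡ 2 (mod 9).
  Combine with x ≡ 1 (mod 4): since gcd(9, 4) = 1, we get a unique residue mod 36.
    Write x = 2 + 9·t and substitute into x ≡ 1 (mod 4): 9·t ≡ 1 − 2 = -1 (mod 4).
    Reduce coefficients mod 4: 1·t ≡ 3 (mod 4).
    So t ≡ 3 (mod 4).
    Then x = 2 + 9·3 = 29, valid modulo lcm(9, 4) = 36: x ≡ 29 (mod 36).
  Combine with x ≡ 11 (mod 13): since gcd(36, 13) = 1, we get a unique residue mod 468.
    Write x = 29 + 36·t and substitute into x ≡ 11 (mod 13): 36·t ≡ 11 − 29 = -18 (mod 13).
    Reduce coefficients mod 13: 10·t ≡ 8 (mod 13).
    The inverse of 10 mod 13 is 4 (since 10·4 = 40 = 3·13 + 1), so t ≡ 4·8 = 32 ≡ 6 (mod 13).
    Then x = 29 + 36·6 = 245, valid modulo lcm(36, 13) = 468: x ≡ 245 (mod 468).
Verify: 245 mod 9 = 2 ✓, 245 mod 4 = 1 ✓, 245 mod 13 = 11 ✓.

x ≡ 245 (mod 468).


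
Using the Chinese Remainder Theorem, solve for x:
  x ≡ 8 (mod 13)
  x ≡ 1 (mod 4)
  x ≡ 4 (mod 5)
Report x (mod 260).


Moduli 13, 4, 5 are pairwise coprime; by CRT there is a unique solution modulo M = 13 · 4 · 5 = 260.
Solve pairwise, accumulating the modulus:
  Start with x ≡ 8 (mod 13).
  Combine with x ≡ 1 (mod 4): since gcd(13, 4) = 1, we get a unique residue mod 52.
    Write x = 8 + 13·t and substitute into x ≡ 1 (mod 4): 13·t ≡ 1 − 8 = -7 (mod 4).
    Reduce coefficients mod 4: 1·t ≡ 1 (mod 4).
    So t ≡ 1 (mod 4).
    Then x = 8 + 13·1 = 21, valid modulo lcm(13, 4) = 52: x ≡ 21 (mod 52).
  Combine with x ≡ 4 (mod 5): since gcd(52, 5) = 1, we get a unique residue mod 260.
    Write x = 21 + 52·t and substitute into x ≡ 4 (mod 5): 52·t ≡ 4 − 21 = -17 (mod 5).
    Reduce coefficients mod 5: 2·t ≡ 3 (mod 5).
    The inverse of 2 mod 5 is 3 (since 2·3 = 6 = 1·5 + 1), so t ≡ 3·3 = 9 ≡ 4 (mod 5).
    Then x = 21 + 52·4 = 229, valid modulo lcm(52, 5) = 260: x ≡ 229 (mod 260).
Verify: 229 mod 13 = 8 ✓, 229 mod 4 = 1 ✓, 229 mod 5 = 4 ✓.

x ≡ 229 (mod 260).


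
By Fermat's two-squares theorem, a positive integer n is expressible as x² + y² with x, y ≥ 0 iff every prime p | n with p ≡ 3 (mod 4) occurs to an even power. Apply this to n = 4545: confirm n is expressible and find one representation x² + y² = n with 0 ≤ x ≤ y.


Step 1: Factor n = 4545 = 3^2 · 5 · 101.
Step 2: Check the mod-4 condition on each prime factor: 3 ≡ 3 (mod 4), exponent 2 (must be even); 5 ≡ 1 (mod 4), exponent 1; 101 ≡ 1 (mod 4), exponent 1.
All primes ≡ 3 (mod 4) appear to even exponent (or don't appear), so by the two-squares theorem n IS expressible as a sum of two squares.
Step 3: Build a representation. Group n = k² · m with k = 3 and m = 5 · 101 = 505 (a product of primes ≡ 1 (mod 4)); a representation of m scales to one of n via (k·x)² + (k·y)² = k²(x² + y²). Each prime p ≡ 1 (mod 4) is itself a sum of two squares; find a² by testing p − a² for a perfect square:
  5: 5 − 1² = 4 = 2² ⇒ 5 = 1² + 2².
  101: 101 − 1² = 100 = 10² ⇒ 101 = 1² + 10².
  Combine using the Brahmagupta–Fibonacci identity (a² + b²)(c² + d²) = (ac − bd)² + (ad + bc)² = (ac + bd)² + (ad − bc)²:
  5 · 101 = 505: from (1² + 2²)(1² + 10²), take (1·1 − 2·10, 1·10 + 2·1) = (1 − 20, 10 + 2) = (-19, 12); dropping signs (only squares matter) gives (19, 12); check 19² + 12² = 361 + 144 = 505 ✓.
  Scale by k = 3: (3·19, 3·12) = (57, 36).
Step 4: Order so x ≤ y and verify: 36² + 57² = 1296 + 3249 = 4545 = n. ✓

n = 4545 = 36² + 57² (one valid representation with x ≤ y).


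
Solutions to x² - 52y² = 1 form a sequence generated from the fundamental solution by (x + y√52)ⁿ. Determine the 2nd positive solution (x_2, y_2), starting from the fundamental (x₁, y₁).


Step 1: Find the fundamental solution (x₁, y₁) of x² - 52y² = 1.
  Expand √52 as a continued fraction. a₀ = ⌊√52⌋ = 7; iterate m_{k+1} = d_k·a_k − m_k, d_{k+1} = (52 − m_{k+1}²)/d_k, a_{k+1} = ⌊(a₀ + m_{k+1})/d_{k+1}⌋ (starting m₀ = 0, d₀ = 1), with convergents p_k = a_k·p_{k-1} + p_{k-2}, q_k = a_k·q_{k-1} + q_{k-2} (p₋₁ = 1, q₋₁ = 0):
  k = 0: a₀ = 7; p₀/q₀ = 7/1; p₀² − 52·q₀² = 49 − 52 = -3.
  k = 1: m = 7, d = 3, a = ⌊(7 + 7)/3⌋ = 4; p/q = (4·7 + 1)/(4·1 + 0) = 29/4; p² − 52·q² = 841 − 832 = 9.
  k = 2: m = 5, d = 9, a = ⌊(7 + 5)/9⌋ = 1; p/q = (1·29 + 7)/(1·4 + 1) = 36/5; p² − 52·q² = 1296 − 1300 = -4.
  k = 3: m = 4, d = 4, a = ⌊(7 + 4)/4⌋ = 2; p/q = (2·36 + 29)/(2·5 + 4) = 101/14; p² − 52·q² = 10201 − 10192 = 9.
  k = 4: m = 4, d = 9, a = ⌊(7 + 4)/9⌋ = 1; p/q = (1·101 + 36)/(1·14 + 5) = 137/19; p² − 52·q² = 18769 − 18772 = -3.
  k = 5: m = 5, d = 3, a = ⌊(7 + 5)/3⌋ = 4; p/q = (4·137 + 101)/(4·19 + 14) = 649/90; p² − 52·q² = 421201 − 421200 = 1.
  The first convergent with p² − 52·q² = 1 gives the fundamental solution (x₁, y₁) = (649, 90).
Step 2: Apply the recurrence (x_{n+1}, y_{n+1}) = (x₁x_n + 52y₁y_n, x₁y_n + y₁x_n) repeatedly.
  From (x_1, y_1) = (649, 90): x_2 = 649·649 + 52·90·90 = 842401; y_2 = 649·90 + 90·649 = 116820.
Step 3: Verify x_2² - 52·y_2² = 709639444801 - 709639444800 = 1 (should be 1). ✓

(x_1, y_1) = (649, 90); (x_2, y_2) = (842401, 116820).


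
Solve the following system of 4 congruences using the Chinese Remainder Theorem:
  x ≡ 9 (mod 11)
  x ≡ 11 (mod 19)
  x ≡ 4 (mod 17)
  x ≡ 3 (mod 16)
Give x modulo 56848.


Product of moduli M = 11 · 19 · 17 · 16 = 56848.
Merge one congruence at a time:
  Start: x ≡ 9 (mod 11).
  Combine with x ≡ 11 (mod 19); new modulus lcm = 209.
    Write x = 9 + 11·t and substitute into x ≡ 11 (mod 19): 11·t ≡ 11 − 9 = 2 (mod 19).
    The inverse of 11 mod 19 is 7 (since 11·7 = 77 = 4·19 + 1), so t ≡ 7·2 = 14 ≡ 14 (mod 19).
    Then x = 9 + 11·14 = 163, valid modulo lcm(11, 19) = 209: x ≡ 163 (mod 209).
  Combine with x ≡ 4 (mod 17); new modulus lcm = 3553.
    Write x = 163 + 209·t and substitute into x ≡ 4 (mod 17): 209·t ≡ 4 − 163 = -159 (mod 17).
    Reduce coefficients mod 17: 5·t ≡ 11 (mod 17).
    The inverse of 5 mod 17 is 7 (since 5·7 = 35 = 2·17 + 1), so t ≡ 7·11 = 77 ≡ 9 (mod 17).
    Then x = 163 + 209·9 = 2044, valid modulo lcm(209, 17) = 3553: x ≡ 2044 (mod 3553).
  Combine with x ≡ 3 (mod 16); new modulus lcm = 56848.
    Write x = 2044 + 3553·t and substitute into x ≡ 3 (mod 16): 3553·t ≡ 3 − 2044 = -2041 (mod 16).
    Reduce coefficients mod 16: 1·t ≡ 7 (mod 16).
    So t ≡ 7 (mod 16).
    Then x = 2044 + 3553·7 = 26915, valid modulo lcm(3553, 16) = 56848: x ≡ 26915 (mod 56848).
Verify against each original: 26915 mod 11 = 9, 26915 mod 19 = 11, 26915 mod 17 = 4, 26915 mod 16 = 3.

x ≡ 26915 (mod 56848).


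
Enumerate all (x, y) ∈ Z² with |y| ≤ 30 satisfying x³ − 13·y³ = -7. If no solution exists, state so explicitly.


The equation is x³ - 13y³ = -7. For fixed y, x³ = 13·y³ − 7, so a solution requires the RHS to be a perfect cube.
Strategy: iterate y from -30 to 30, compute RHS = 13·y³ − 7, and check whether it is a (positive or negative) perfect cube.
Check small values of y:
  y = 0: RHS = -7 is not a perfect cube.
  y = 1: RHS = 6 is not a perfect cube.
  y = -1: RHS = -20 is not a perfect cube.
  y = 2: RHS = 97 is not a perfect cube.
  y = -2: RHS = -111 is not a perfect cube.
  y = 3: RHS = 344 is not a perfect cube.
  y = -3: RHS = -358 is not a perfect cube.
Continuing the search up to |y| = 30 finds no solutions either.
No (x, y) in the scanned range satisfies the equation.

No integer solutions with |y| ≤ 30.


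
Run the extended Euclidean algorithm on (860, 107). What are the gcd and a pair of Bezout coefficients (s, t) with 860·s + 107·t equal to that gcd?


Euclidean algorithm on (860, 107) — divide until remainder is 0:
  860 = 8 · 107 + 4
  107 = 26 · 4 + 3
  4 = 1 · 3 + 1
  3 = 3 · 1 + 0
gcd(860, 107) = 1.
Track Bezout coefficients alongside the remainders: start with r₀ = 860 = a·1 + b·0 (s = 1, t = 0) and r₁ = 107 = a·0 + b·1 (s = 0, t = 1); each new remainder r_{k+1} = r_{k-1} − q_k·r_k inherits s_{k+1} = s_{k-1} − q_k·s_k, t_{k+1} = t_{k-1} − q_k·t_k, so r_k = a·s_k + b·t_k at every step:
  q = 8: r = 4, s = 1 − 8·0 = 1, t = 0 − 8·1 = -8  (check: 860·1 + 107·(-8) = 4)
  q = 26: r = 3, s = 0 − 26·1 = -26, t = 1 − 26·(-8) = 209  (check: 860·(-26) + 107·209 = 3)
  q = 1: r = 1, s = 1 − 1·(-26) = 27, t = -8 − 1·209 = -217  (check: 860·27 + 107·(-217) = 1)
The row with r = 1 (the gcd) gives the Bezout coefficients s = 27, t = -217.
Result: 860 · (27) + 107 · (-217) = 1.

gcd(860, 107) = 1; s = 27, t = -217 (check: 860·27 + 107·(-217) = 1).


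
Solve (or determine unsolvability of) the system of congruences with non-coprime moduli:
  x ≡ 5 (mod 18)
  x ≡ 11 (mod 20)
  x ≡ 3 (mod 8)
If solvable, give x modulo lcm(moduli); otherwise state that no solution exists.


Moduli 18, 20, 8 are not pairwise coprime, so CRT works modulo lcm(m_i) when all pairwise compatibility conditions hold.
Pairwise compatibility: gcd(m_i, m_j) must divide a_i - a_j for every pair.
Merge one congruence at a time:
  Start: x ≡ 5 (mod 18).
  Combine with x ≡ 11 (mod 20): gcd(18, 20) = 2; 11 - 5 = 6, which IS divisible by 2, so compatible.
    Write x = 5 + 18·t and substitute into x ≡ 11 (mod 20): 18·t ≡ 11 − 5 = 6 (mod 20).
    Divide the congruence (and modulus) by g = 2: 9·t ≡ 3 (mod 10).
    The inverse of 9 mod 10 is 9 (since 9·9 = 81 = 8·10 + 1), so t ≡ 9·3 = 27 ≡ 7 (mod 10).
    Then x = 5 + 18·7 = 131, valid modulo lcm(18, 20) = 180: x ≡ 131 (mod 180).
  Combine with x ≡ 3 (mod 8): gcd(180, 8) = 4; 3 - 131 = -128, which IS divisible by 4, so compatible.
    Write x = 131 + 180·t and substitute into x ≡ 3 (mod 8): 180·t ≡ 3 − 131 = -128 (mod 8).
    Divide the congruence (and modulus) by g = 4: 45·t ≡ -32 (mod 2).
    Reduce coefficients mod 2: 1·t ≡ 0 (mod 2).
    So t ≡ 0 (mod 2).
    Then x = 131 + 180·0 = 131, valid modulo lcm(180, 8) = 360: x ≡ 131 (mod 360).
Verify: 131 mod 18 = 5, 131 mod 20 = 11, 131 mod 8 = 3.

x ≡ 131 (mod 360).


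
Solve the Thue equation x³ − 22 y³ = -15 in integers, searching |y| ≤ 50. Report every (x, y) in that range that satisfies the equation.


The equation is x³ - 22y³ = -15. For fixed y, x³ = 22·y³ − 15, so a solution requires the RHS to be a perfect cube.
Strategy: iterate y from -50 to 50, compute RHS = 22·y³ − 15, and check whether it is a (positive or negative) perfect cube.
Check small values of y:
  y = 0: RHS = -15 is not a perfect cube.
  y = 1: RHS = 7 is not a perfect cube.
  y = -1: RHS = -37 is not a perfect cube.
  y = 2: RHS = 161 is not a perfect cube.
  y = -2: RHS = -191 is not a perfect cube.
  y = 3: RHS = 579 is not a perfect cube.
  y = -3: RHS = -609 is not a perfect cube.
Continuing the search up to |y| = 50 finds no solutions either.
No (x, y) in the scanned range satisfies the equation.

No integer solutions with |y| ≤ 50.


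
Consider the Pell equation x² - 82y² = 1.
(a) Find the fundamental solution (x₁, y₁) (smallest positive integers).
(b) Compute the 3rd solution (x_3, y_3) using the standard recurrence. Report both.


Step 1: Find the fundamental solution (x₁, y₁) of x² - 82y² = 1.
  Expand √82 as a continued fraction. a₀ = ⌊√82⌋ = 9; iterate m_{k+1} = d_k·a_k − m_k, d_{k+1} = (82 − m_{k+1}²)/d_k, a_{k+1} = ⌊(a₀ + m_{k+1})/d_{k+1}⌋ (starting m₀ = 0, d₀ = 1), with convergents p_k = a_k·p_{k-1} + p_{k-2}, q_k = a_k·q_{k-1} + q_{k-2} (p₋₁ = 1, q₋₁ = 0):
  k = 0: a₀ = 9; p₀/q₀ = 9/1; p₀² − 82·q₀² = 81 − 82 = -1.
  k = 1: m = 9, d = 1, a = ⌊(9 + 9)/1⌋ = 18; p/q = (18·9 + 1)/(18·1 + 0) = 163/18; p² − 82·q² = 26569 − 26568 = 1.
  The first convergent with p² − 82·q² = 1 gives the fundamental solution (x₁, y₁) = (163, 18).
Step 2: Apply the recurrence (x_{n+1}, y_{n+1}) = (x₁x_n + 82y₁y_n, x₁y_n + y₁x_n) repeatedly.
  From (x_1, y_1) = (163, 18): x_2 = 163·163 + 82·18·18 = 53137; y_2 = 163·18 + 18·163 = 5868.
  From (x_2, y_2) = (53137, 5868): x_3 = 163·53137 + 82·18·5868 = 17322499; y_3 = 163·5868 + 18·53137 = 1912950.
Step 3: Verify x_3² - 82·y_3² = 300068971605001 - 300068971605000 = 1 (should be 1). ✓

(x_1, y_1) = (163, 18); (x_3, y_3) = (17322499, 1912950).


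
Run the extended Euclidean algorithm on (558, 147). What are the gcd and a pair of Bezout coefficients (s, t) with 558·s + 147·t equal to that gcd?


Euclidean algorithm on (558, 147) — divide until remainder is 0:
  558 = 3 · 147 + 117
  147 = 1 · 117 + 30
  117 = 3 · 30 + 27
  30 = 1 · 27 + 3
  27 = 9 · 3 + 0
gcd(558, 147) = 3.
Track Bezout coefficients alongside the remainders: start with r₀ = 558 = a·1 + b·0 (s = 1, t = 0) and r₁ = 147 = a·0 + b·1 (s = 0, t = 1); each new remainder r_{k+1} = r_{k-1} − q_k·r_k inherits s_{k+1} = s_{k-1} − q_k·s_k, t_{k+1} = t_{k-1} − q_k·t_k, so r_k = a·s_k + b·t_k at every step:
  q = 3: r = 117, s = 1 − 3·0 = 1, t = 0 − 3·1 = -3  (check: 558·1 + 147·(-3) = 117)
  q = 1: r = 30, s = 0 − 1·1 = -1, t = 1 − 1·(-3) = 4  (check: 558·(-1) + 147·4 = 30)
  q = 3: r = 27, s = 1 − 3·(-1) = 4, t = -3 − 3·4 = -15  (check: 558·4 + 147·(-15) = 27)
  q = 1: r = 3, s = -1 − 1·4 = -5, t = 4 − 1·(-15) = 19  (check: 558·(-5) + 147·19 = 3)
The row with r = 3 (the gcd) gives the Bezout coefficients s = -5, t = 19.
Result: 558 · (-5) + 147 · (19) = 3.

gcd(558, 147) = 3; s = -5, t = 19 (check: 558·(-5) + 147·19 = 3).


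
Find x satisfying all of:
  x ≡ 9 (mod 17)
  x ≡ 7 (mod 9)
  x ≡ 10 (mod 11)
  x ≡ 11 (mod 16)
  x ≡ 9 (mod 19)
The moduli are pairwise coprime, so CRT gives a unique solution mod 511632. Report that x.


Product of moduli M = 17 · 9 · 11 · 16 · 19 = 511632.
Merge one congruence at a time:
  Start: x ≡ 9 (mod 17).
  Combine with x ≡ 7 (mod 9); new modulus lcm = 153.
    Write x = 9 + 17·t and substitute into x ≡ 7 (mod 9): 17·t ≡ 7 − 9 = -2 (mod 9).
    Reduce coefficients mod 9: 8·t ≡ 7 (mod 9).
    The inverse of 8 mod 9 is 8 (since 8·8 = 64 = 7·9 + 1), so t ≡ 8·7 = 56 ≡ 2 (mod 9).
    Then x = 9 + 17·2 = 43, valid modulo lcm(17, 9) = 153: x ≡ 43 (mod 153).
  Combine with x ≡ 10 (mod 11); new modulus lcm = 1683.
    Write x = 43 + 153·t and substitute into x ≡ 10 (mod 11): 153·t ≡ 10 − 43 = -33 (mod 11).
    Reduce coefficients mod 11: 10·t ≡ 0 (mod 11).
    The inverse of 10 mod 11 is 10 (since 10·10 = 100 = 9·11 + 1), so t ≡ 10·0 = 0 ≡ 0 (mod 11).
    Then x = 43 + 153·0 = 43, valid modulo lcm(153, 11) = 1683: x ≡ 43 (mod 1683).
  Combine with x ≡ 11 (mod 16); new modulus lcm = 26928.
    Write x = 43 + 1683·t and substitute into x ≡ 11 (mod 16): 1683·t ≡ 11 − 43 = -32 (mod 16).
    Reduce coefficients mod 16: 3·t ≡ 0 (mod 16).
    The inverse of 3 mod 16 is 11 (since 3·11 = 33 = 2·16 + 1), so t ≡ 11·0 = 0 ≡ 0 (mod 16).
    Then x = 43 + 1683·0 = 43, valid modulo lcm(1683, 16) = 26928: x ≡ 43 (mod 26928).
  Combine with x ≡ 9 (mod 19); new modulus lcm = 511632.
    Write x = 43 + 26928·t and substitute into x ≡ 9 (mod 19): 26928·t ≡ 9 − 43 = -34 (mod 19).
    Reduce coefficients mod 19: 5·t ≡ 4 (mod 19).
    The inverse of 5 mod 19 is 4 (since 5·4 = 20 = 1·19 + 1), so t ≡ 4·4 = 16 ≡ 16 (mod 19).
    Then x = 43 + 26928·16 = 430891, valid modulo lcm(26928, 19) = 511632: x ≡ 430891 (mod 511632).
Verify against each original: 430891 mod 17 = 9, 430891 mod 9 = 7, 430891 mod 11 = 10, 430891 mod 16 = 11, 430891 mod 19 = 9.

x ≡ 430891 (mod 511632).


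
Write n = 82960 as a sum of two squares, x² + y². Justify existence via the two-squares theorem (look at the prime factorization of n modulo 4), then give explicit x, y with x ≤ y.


Step 1: Factor n = 82960 = 2^4 · 5 · 17 · 61.
Step 2: Check the mod-4 condition on each prime factor: 2 = 2 (special); 5 ≡ 1 (mod 4), exponent 1; 17 ≡ 1 (mod 4), exponent 1; 61 ≡ 1 (mod 4), exponent 1.
All primes ≡ 3 (mod 4) appear to even exponent (or don't appear), so by the two-squares theorem n IS expressible as a sum of two squares.
Step 3: Build a representation. Group n = k² · m with k = 4 and m = 5 · 17 · 61 = 5185 (a product of primes ≡ 1 (mod 4)); a representation of m scales to one of n via (k·x)² + (k·y)² = k²(x² + y²). Each prime p ≡ 1 (mod 4) is itself a sum of two squares; find a² by testing p − a² for a perfect square:
  5: 5 − 1² = 4 = 2² ⇒ 5 = 1² + 2².
  17: 17 − 1² = 16 = 4² ⇒ 17 = 1² + 4².
  61: 61 − 1² = 60, 61 − 2² = 57, 61 − 3² = 52, 61 − 4² = 45, 61 − 5² = 36 = 6² ⇒ 61 = 5² + 6².
  Combine using the Brahmagupta–Fibonacci identity (a² + b²)(c² + d²) = (ac − bd)² + (ad + bc)² = (ac + bd)² + (ad − bc)²:
  5 · 17 = 85: from (1² + 2²)(1² + 4²), take (1·1 − 2·4, 1·4 + 2·1) = (1 − 8, 4 + 2) = (-7, 6); dropping signs (only squares matter) gives (7, 6); check 7² + 6² = 49 + 36 = 85 ✓.
  85 · 61 = 5185: from (7² + 6²)(5² + 6²), take (7·5 − 6·6, 7·6 + 6·5) = (35 − 36, 42 + 30) = (-1, 72); dropping signs (only squares matter) gives (1, 72); check 1² + 72² = 1 + 5184 = 5185 ✓.
  Scale by k = 4: (4·1, 4·72) = (4, 288).
Step 4: Order so x ≤ y and verify: 4² + 288² = 16 + 82944 = 82960 = n. ✓

n = 82960 = 4² + 288² (one valid representation with x ≤ y).
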